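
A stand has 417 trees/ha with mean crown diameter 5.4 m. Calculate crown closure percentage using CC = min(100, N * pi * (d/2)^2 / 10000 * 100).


(d/2)^2 = (5.4/2)^2 = 2.7^2 = 7.29
Crown area = 3.141593 * 7.29 = 22.9022 m^2
N * area / 10000 * 100 = 417 * 22.9022 / 10000 * 100 = 95.5022
CC = min(100, 95.5022) = 95.5022 ≈ 95.5%

95.5%


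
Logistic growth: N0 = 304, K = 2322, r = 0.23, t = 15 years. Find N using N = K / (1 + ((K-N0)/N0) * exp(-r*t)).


(K - N0)/N0 = (2322 - 304)/304 = 2018/304 = 6.63816
r*t = 0.23 * 15 = 3.45; exp(-3.45) = 0.0317456
6.63816 * 0.0317456 = 0.210732
1 + 0.210732 = 1.21073
N = 2322 / 1.21073 = 1917.85 ≈ 1918

1918


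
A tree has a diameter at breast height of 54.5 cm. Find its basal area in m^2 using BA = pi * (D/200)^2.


D/200 = 54.5/200 = 0.2725 m
(D/200)^2 = 0.2725^2 = 0.07425625
BA = 3.141593 * 0.07425625 = 0.233283 ≈ 0.2333 m^2

0.2333 m^2


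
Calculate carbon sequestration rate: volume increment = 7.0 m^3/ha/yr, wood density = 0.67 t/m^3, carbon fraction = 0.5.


C = 7.0 * 0.67 * 0.5 = 2.345 ≈ 2.35 t C/ha/yr

2.35 t C/ha/yr


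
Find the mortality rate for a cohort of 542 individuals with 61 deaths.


Mortality rate = 61 / 542 = 0.112546 ≈ 0.1125

0.1125


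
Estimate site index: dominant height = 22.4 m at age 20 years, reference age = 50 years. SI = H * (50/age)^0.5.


50/20 = 2.50000
(2.50000)^0.5 = 1.58114
SI = 22.4 * 1.58114 = 35.4175 ≈ 35.4 m

35.4 m


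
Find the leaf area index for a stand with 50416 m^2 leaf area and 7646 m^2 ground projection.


LAI = 50416 / 7646 = 6.5938 ≈ 6.59

6.59


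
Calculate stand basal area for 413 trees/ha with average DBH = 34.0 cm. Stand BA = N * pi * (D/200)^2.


(D/200)^2 = (34.0/200)^2 = 0.17^2 = 0.0289
Individual BA = 3.141593 * 0.0289 = 0.0907920 m^2
Stand BA = 413 * 0.0907920 = 37.4971 ≈ 37.50 m^2/ha

37.50 m^2/ha


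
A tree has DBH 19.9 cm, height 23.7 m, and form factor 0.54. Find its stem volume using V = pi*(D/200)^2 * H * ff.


(D/200)^2 = (19.9/200)^2 = 0.0995^2 = 0.00990025
BA = 3.141593 * 0.00990025 = 0.0311026 m^2
V = 0.0311026 * 23.7 * 0.54 = 0.398051 ≈ 0.398 m^3

0.398 m^3


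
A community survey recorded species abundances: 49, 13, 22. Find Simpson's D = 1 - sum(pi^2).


Total N = 49 + 13 + 22 = 84
Per-species terms:
  p = 49/84 = 0.583333; p^2 = 0.583333^2 = 0.340277
  p = 13/84 = 0.154762; p^2 = 0.154762^2 = 0.023951
  p = 22/84 = 0.261905; p^2 = 0.261905^2 = 0.068594
sum(p^2) = 0.340277 + 0.023951 + 0.068594 = 0.432822
D = 1 - 0.432822 = 0.567178 ≈ 0.5672

0.5672


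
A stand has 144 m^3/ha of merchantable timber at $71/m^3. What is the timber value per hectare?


Value = 144 * 71 = $10224/ha

$10224/ha


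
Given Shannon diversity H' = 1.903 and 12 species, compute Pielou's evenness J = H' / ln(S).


ln(12) = 2.48491
J = H' / ln(S) = 1.903 / 2.48491 = 0.765823 ≈ 0.7658

0.7658


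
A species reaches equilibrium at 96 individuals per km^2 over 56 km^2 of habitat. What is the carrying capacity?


K = 96 * 56 = 5376 individuals

5376 individuals


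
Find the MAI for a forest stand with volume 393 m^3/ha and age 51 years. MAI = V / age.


MAI = 393 / 51 = 7.7059 ≈ 7.71 m^3/ha/yr

7.71 m^3/ha/yr


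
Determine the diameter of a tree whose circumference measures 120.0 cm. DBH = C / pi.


DBH = C / pi = 120.0 / 3.141593 = 38.1972 ≈ 38.20 cm

38.20 cm


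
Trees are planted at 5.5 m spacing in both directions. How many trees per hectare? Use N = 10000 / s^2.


N = 10000 / 5.5^2 = 10000 / 30.25 = 330.579 ≈ 331 trees/ha

331 trees/ha


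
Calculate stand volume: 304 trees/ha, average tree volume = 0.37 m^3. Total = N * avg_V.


V_stand = 304 * 0.37 = 112.48 ≈ 112.5 m^3/ha

112.5 m^3/ha


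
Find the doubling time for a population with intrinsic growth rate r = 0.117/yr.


td = ln(2) / 0.117 = 0.693147 / 0.117 = 5.92433 ≈ 5.9 years

5.9 years


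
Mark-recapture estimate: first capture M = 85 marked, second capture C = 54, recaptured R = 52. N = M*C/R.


N = M * C / R = 85 * 54 / 52 = 4590 / 52 = 88.27 ≈ 88

88 individuals


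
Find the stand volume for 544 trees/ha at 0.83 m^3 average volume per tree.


V_stand = 544 * 0.83 = 451.52 ≈ 451.5 m^3/ha

451.5 m^3/ha


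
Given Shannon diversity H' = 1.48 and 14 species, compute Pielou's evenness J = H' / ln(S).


ln(14) = 2.63906
J = H' / ln(S) = 1.48 / 2.63906 = 0.560806 ≈ 0.5608

0.5608


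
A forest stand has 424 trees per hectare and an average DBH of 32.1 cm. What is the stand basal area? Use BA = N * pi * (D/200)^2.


(D/200)^2 = (32.1/200)^2 = 0.1605^2 = 0.02576025
Individual BA = 3.141593 * 0.02576025 = 0.0809282 m^2
Stand BA = 424 * 0.0809282 = 34.3136 ≈ 34.31 m^2/ha

34.31 m^2/ha


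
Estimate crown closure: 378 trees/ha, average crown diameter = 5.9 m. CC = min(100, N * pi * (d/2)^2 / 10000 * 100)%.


(d/2)^2 = (5.9/2)^2 = 2.95^2 = 8.7025
Crown area = 3.141593 * 8.7025 = 27.3397 m^2
N * area / 10000 * 100 = 378 * 27.3397 / 10000 * 100 = 103.344
CC = min(100, 103.344) = 100%

100%


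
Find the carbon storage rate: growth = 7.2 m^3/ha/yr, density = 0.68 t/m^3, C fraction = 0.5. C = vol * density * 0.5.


C = 7.2 * 0.68 * 0.5 = 2.448 ≈ 2.45 t C/ha/yr

2.45 t C/ha/yr


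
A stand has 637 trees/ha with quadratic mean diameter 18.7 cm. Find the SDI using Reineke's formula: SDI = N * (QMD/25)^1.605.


QMD/25 = 18.7/25 = 0.748
(0.748)^1.605 = exp(1.605 * ln(0.748)) = exp(1.605 * (-0.290352)) = exp(-0.466015) = 0.627498
SDI = 637 * 0.627498 = 399.716 ≈ 400

400


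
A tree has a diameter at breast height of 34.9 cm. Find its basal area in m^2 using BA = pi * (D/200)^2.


D/200 = 34.9/200 = 0.1745 m
(D/200)^2 = 0.1745^2 = 0.03045025
BA = 3.141593 * 0.03045025 = 0.0956623 ≈ 0.0957 m^2

0.0957 m^2


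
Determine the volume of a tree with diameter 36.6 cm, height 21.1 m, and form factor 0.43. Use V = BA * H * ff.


(D/200)^2 = (36.6/200)^2 = 0.183^2 = 0.033489
BA = 3.141593 * 0.033489 = 0.105209 m^2
V = 0.105209 * 21.1 * 0.43 = 0.954561 ≈ 0.955 m^3

0.955 m^3


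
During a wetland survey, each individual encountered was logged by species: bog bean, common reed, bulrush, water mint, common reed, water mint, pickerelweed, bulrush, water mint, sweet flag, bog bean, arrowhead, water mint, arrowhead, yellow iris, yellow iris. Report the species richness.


Total individuals logged = 16
Distinct species (count of individuals): bog bean (2), common reed (2), bulrush (2), water mint (4), pickerelweed (1), sweet flag (1), arrowhead (2), yellow iris (2)
Species richness = number of distinct species = 8

8


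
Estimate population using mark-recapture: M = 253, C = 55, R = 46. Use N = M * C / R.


N = M * C / R = 253 * 55 / 46 = 13915 / 46 = 302.50 ≈ 303

303 individuals


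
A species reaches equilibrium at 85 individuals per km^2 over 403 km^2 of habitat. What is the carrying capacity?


K = 85 * 403 = 34255 individuals

34255 individuals


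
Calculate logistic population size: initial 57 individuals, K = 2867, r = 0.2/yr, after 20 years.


(K - N0)/N0 = (2867 - 57)/57 = 2810/57 = 49.2982
r*t = 0.2 * 20 = 4; exp(-4) = 0.0183156
49.2982 * 0.0183156 = 0.902926
1 + 0.902926 = 1.90293
N = 2867 / 1.90293 = 1506.62 ≈ 1507

1507


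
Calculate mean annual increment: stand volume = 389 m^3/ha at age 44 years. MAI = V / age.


MAI = 389 / 44 = 8.8409 ≈ 8.84 m^3/ha/yr

8.84 m^3/ha/yr


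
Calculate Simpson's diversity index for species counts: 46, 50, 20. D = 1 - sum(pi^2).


Total N = 46 + 50 + 20 = 116
Per-species terms:
  p = 46/116 = 0.396552; p^2 = 0.396552^2 = 0.157253
  p = 50/116 = 0.431034; p^2 = 0.431034^2 = 0.185790
  p = 20/116 = 0.172414; p^2 = 0.172414^2 = 0.029727
sum(p^2) = 0.157253 + 0.185790 + 0.029727 = 0.372770
D = 1 - 0.372770 = 0.627230 ≈ 0.6272

0.6272


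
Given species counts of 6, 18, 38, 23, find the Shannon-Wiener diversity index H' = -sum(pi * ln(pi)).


Total N = 6 + 18 + 38 + 23 = 85
Per-species terms:
  p = 6/85 = 0.070588; ln(p) = -2.650895; p*ln(p) = 0.070588 * (-2.650895) = -0.187121
  p = 18/85 = 0.211765; ln(p) = -1.552278; p*ln(p) = 0.211765 * (-1.552278) = -0.328718
  p = 38/85 = 0.447059; ln(p) = -0.805065; p*ln(p) = 0.447059 * (-0.805065) = -0.359912
  p = 23/85 = 0.270588; ln(p) = -1.307158; p*ln(p) = 0.270588 * (-1.307158) = -0.353701
sum(p*ln(p)) = (-0.187121) + (-0.328718) + (-0.359912) + (-0.353701) = -1.229452
H' = -(-1.229452) = 1.229452 ≈ 1.2295

1.2295


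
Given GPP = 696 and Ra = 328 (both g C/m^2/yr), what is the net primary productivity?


NPP = GPP - Ra = 696 - 328 = 368 g C/m^2/yr

368 g C/m^2/yr


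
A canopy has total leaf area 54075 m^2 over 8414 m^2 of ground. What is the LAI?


LAI = 54075 / 8414 = 6.4268 ≈ 6.43

6.43


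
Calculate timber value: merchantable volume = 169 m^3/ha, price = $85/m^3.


Value = 169 * 85 = $14365/ha

$14365/ha


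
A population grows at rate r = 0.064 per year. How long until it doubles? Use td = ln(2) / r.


td = ln(2) / 0.064 = 0.693147 / 0.064 = 10.8304 ≈ 10.8 years

10.8 years


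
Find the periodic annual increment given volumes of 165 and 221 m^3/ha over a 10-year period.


PAI = (V2 - V1) / period = (221 - 165) / 10 = 56 / 10 = 5.60 m^3/ha/yr

5.60 m^3/ha/yr


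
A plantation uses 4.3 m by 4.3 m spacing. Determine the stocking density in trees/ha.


N = 10000 / 4.3^2 = 10000 / 18.49 = 540.833 ≈ 541 trees/ha

541 trees/ha


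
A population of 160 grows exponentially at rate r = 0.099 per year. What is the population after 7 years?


r*t = 0.099 * 7 = 0.693
exp(0.693) = 1.99971
N = 160 * 1.99971 = 319.954 ≈ 320

320


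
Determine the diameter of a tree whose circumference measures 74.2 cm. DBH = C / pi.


DBH = C / pi = 74.2 / 3.141593 = 23.6186 ≈ 23.62 cm

23.62 cm


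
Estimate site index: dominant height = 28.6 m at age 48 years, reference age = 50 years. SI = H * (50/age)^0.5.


50/48 = 1.04167
(1.04167)^0.5 = 1.02062
SI = 28.6 * 1.02062 = 29.1897 ≈ 29.2 m

29.2 m


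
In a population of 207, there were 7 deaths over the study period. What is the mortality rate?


Mortality rate = 7 / 207 = 0.033816 ≈ 0.0338

0.0338


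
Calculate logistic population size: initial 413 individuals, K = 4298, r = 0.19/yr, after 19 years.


(K - N0)/N0 = (4298 - 413)/413 = 3885/413 = 9.40678
r*t = 0.19 * 19 = 3.61; exp(-3.61) = 0.0270518
9.40678 * 0.0270518 = 0.254470
1 + 0.254470 = 1.25447
N = 4298 / 1.25447 = 3426.15 ≈ 3426

3426


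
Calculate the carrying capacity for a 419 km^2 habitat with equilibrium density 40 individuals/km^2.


K = 40 * 419 = 16760 individuals

16760 individuals


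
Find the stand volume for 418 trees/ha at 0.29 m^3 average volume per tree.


V_stand = 418 * 0.29 = 121.22 ≈ 121.2 m^3/ha

121.2 m^3/ha


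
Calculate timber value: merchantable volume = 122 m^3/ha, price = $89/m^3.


Value = 122 * 89 = $10858/ha

$10858/ha


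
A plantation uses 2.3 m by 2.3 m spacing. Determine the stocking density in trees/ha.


N = 10000 / 2.3^2 = 10000 / 5.29 = 1890.36 ≈ 1890 trees/ha

1890 trees/ha


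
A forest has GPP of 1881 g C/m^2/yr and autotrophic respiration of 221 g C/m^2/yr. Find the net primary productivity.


NPP = GPP - Ra = 1881 - 221 = 1660 g C/m^2/yr

1660 g C/m^2/yr


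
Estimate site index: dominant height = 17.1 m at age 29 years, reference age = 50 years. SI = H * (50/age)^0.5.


50/29 = 1.72414
(1.72414)^0.5 = 1.31307
SI = 17.1 * 1.31307 = 22.4535 ≈ 22.5 m

22.5 m


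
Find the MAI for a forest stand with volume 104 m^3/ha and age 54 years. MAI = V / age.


MAI = 104 / 54 = 1.9259 ≈ 1.93 m^3/ha/yr

1.93 m^3/ha/yr


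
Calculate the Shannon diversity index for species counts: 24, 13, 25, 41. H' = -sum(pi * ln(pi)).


Total N = 24 + 13 + 25 + 41 = 103
Per-species terms:
  p = 24/103 = 0.233010; ln(p) = -1.456674; p*ln(p) = 0.233010 * (-1.456674) = -0.339420
  p = 13/103 = 0.126214; ln(p) = -2.069776; p*ln(p) = 0.126214 * (-2.069776) = -0.261235
  p = 25/103 = 0.242718; ln(p) = -1.415855; p*ln(p) = 0.242718 * (-1.415855) = -0.343653
  p = 41/103 = 0.398058; ln(p) = -0.921158; p*ln(p) = 0.398058 * (-0.921158) = -0.366674
sum(p*ln(p)) = (-0.339420) + (-0.261235) + (-0.343653) + (-0.366674) = -1.310982
H' = -(-1.310982) = 1.310982 ≈ 1.3110

1.3110


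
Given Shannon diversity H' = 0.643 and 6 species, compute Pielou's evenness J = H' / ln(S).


ln(6) = 1.79176
J = H' / ln(S) = 0.643 / 1.79176 = 0.358865 ≈ 0.3589

0.3589


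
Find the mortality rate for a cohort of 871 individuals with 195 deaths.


Mortality rate = 195 / 871 = 0.223881 ≈ 0.2239

0.2239


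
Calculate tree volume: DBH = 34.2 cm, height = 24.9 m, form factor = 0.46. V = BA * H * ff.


(D/200)^2 = (34.2/200)^2 = 0.171^2 = 0.029241
BA = 3.141593 * 0.029241 = 0.0918633 m^2
V = 0.0918633 * 24.9 * 0.46 = 1.05220 ≈ 1.052 m^3

1.052 m^3


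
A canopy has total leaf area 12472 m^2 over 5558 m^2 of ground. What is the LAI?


LAI = 12472 / 5558 = 2.2440 ≈ 2.24

2.24


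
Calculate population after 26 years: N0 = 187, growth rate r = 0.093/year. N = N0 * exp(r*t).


r*t = 0.093 * 26 = 2.418
exp(2.418) = 11.2234
N = 187 * 11.2234 = 2098.78 ≈ 2099

2099


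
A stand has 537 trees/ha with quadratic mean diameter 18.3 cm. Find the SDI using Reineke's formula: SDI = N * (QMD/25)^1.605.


QMD/25 = 18.3/25 = 0.732
(0.732)^1.605 = exp(1.605 * ln(0.732)) = exp(1.605 * (-0.311975)) = exp(-0.500720) = 0.606094
SDI = 537 * 0.606094 = 325.472 ≈ 325

325


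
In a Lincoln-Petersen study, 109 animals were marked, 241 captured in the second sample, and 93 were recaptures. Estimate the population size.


N = M * C / R = 109 * 241 / 93 = 26269 / 93 = 282.46 ≈ 282

282 individuals


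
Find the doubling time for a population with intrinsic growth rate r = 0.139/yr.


td = ln(2) / 0.139 = 0.693147 / 0.139 = 4.98667 ≈ 5.0 years

5.0 years


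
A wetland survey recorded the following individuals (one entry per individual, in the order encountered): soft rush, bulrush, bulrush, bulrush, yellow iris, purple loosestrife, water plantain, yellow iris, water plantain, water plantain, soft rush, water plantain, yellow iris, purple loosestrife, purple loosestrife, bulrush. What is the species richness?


Total individuals logged = 16
Distinct species (count of individuals): soft rush (2), bulrush (4), yellow iris (3), purple loosestrife (3), water plantain (4)
Species richness = number of distinct species = 5

5


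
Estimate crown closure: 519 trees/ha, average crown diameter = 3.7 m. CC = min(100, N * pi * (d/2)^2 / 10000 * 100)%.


(d/2)^2 = (3.7/2)^2 = 1.85^2 = 3.4225
Crown area = 3.141593 * 3.4225 = 10.7521 m^2
N * area / 10000 * 100 = 519 * 10.7521 / 10000 * 100 = 55.8034
CC = min(100, 55.8034) = 55.8034 ≈ 55.8%

55.8%


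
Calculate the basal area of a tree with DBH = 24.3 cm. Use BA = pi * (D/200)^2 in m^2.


D/200 = 24.3/200 = 0.1215 m
(D/200)^2 = 0.1215^2 = 0.01476225
BA = 3.141593 * 0.01476225 = 0.0463770 ≈ 0.0464 m^2

0.0464 m^2


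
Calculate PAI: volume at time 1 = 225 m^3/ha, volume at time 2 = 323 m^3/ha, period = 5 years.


PAI = (V2 - V1) / period = (323 - 225) / 5 = 98 / 5 = 19.60 m^3/ha/yr

19.60 m^3/ha/yr


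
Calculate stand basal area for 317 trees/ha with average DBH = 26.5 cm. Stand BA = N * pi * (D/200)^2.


(D/200)^2 = (26.5/200)^2 = 0.1325^2 = 0.01755625
Individual BA = 3.141593 * 0.01755625 = 0.0551546 m^2
Stand BA = 317 * 0.0551546 = 17.4840 ≈ 17.48 m^2/ha

17.48 m^2/ha


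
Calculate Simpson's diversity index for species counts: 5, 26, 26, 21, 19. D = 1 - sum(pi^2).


Total N = 5 + 26 + 26 + 21 + 19 = 97
Per-species terms:
  p = 5/97 = 0.051546; p^2 = 0.051546^2 = 0.002657
  p = 26/97 = 0.268041; p^2 = 0.268041^2 = 0.071846
  p = 26/97 = 0.268041; p^2 = 0.268041^2 = 0.071846
  p = 21/97 = 0.216495; p^2 = 0.216495^2 = 0.046870
  p = 19/97 = 0.195876; p^2 = 0.195876^2 = 0.038367
sum(p^2) = 0.002657 + 0.071846 + 0.071846 + 0.046870 + 0.038367 = 0.231586
D = 1 - 0.231586 = 0.768414 ≈ 0.7684

0.7684


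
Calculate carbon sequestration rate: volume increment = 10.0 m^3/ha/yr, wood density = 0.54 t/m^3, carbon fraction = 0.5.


C = 10.0 * 0.54 * 0.5 = 2.70 t C/ha/yr

2.70 t C/ha/yr


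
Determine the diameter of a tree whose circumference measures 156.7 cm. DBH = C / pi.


DBH = C / pi = 156.7 / 3.141593 = 49.8792 ≈ 49.88 cm

49.88 cm


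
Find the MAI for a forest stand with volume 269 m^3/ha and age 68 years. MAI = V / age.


MAI = 269 / 68 = 3.9559 ≈ 3.96 m^3/ha/yr

3.96 m^3/ha/yr


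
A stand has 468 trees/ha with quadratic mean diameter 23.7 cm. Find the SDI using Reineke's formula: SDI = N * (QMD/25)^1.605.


QMD/25 = 23.7/25 = 0.948
(0.948)^1.605 = exp(1.605 * ln(0.948)) = exp(1.605 * (-0.0534008)) = exp(-0.0857083) = 0.917862
SDI = 468 * 0.917862 = 429.559 ≈ 430

430


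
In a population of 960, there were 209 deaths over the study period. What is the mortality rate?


Mortality rate = 209 / 960 = 0.217708 ≈ 0.2177

0.2177


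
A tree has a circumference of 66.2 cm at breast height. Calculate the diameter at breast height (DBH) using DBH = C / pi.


DBH = C / pi = 66.2 / 3.141593 = 21.0721 ≈ 21.07 cm

21.07 cm


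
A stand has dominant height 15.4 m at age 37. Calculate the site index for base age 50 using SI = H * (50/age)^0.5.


50/37 = 1.35135
(1.35135)^0.5 = 1.16248
SI = 15.4 * 1.16248 = 17.9022 ≈ 17.9 m

17.9 m


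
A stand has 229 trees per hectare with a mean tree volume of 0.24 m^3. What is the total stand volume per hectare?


V_stand = 229 * 0.24 = 54.96 ≈ 55.0 m^3/ha

55.0 m^3/ha


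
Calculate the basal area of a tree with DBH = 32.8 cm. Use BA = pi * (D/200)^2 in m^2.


D/200 = 32.8/200 = 0.164 m
(D/200)^2 = 0.164^2 = 0.026896
BA = 3.141593 * 0.026896 = 0.0844963 ≈ 0.0845 m^2

0.0845 m^2


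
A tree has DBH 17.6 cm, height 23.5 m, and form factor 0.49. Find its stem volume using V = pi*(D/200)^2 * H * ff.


(D/200)^2 = (17.6/200)^2 = 0.088^2 = 0.007744
BA = 3.141593 * 0.007744 = 0.0243285 m^2
V = 0.0243285 * 23.5 * 0.49 = 0.280143 ≈ 0.280 m^3

0.280 m^3


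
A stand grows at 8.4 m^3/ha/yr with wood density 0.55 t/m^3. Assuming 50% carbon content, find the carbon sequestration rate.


C = 8.4 * 0.55 * 0.5 = 2.31 t C/ha/yr

2.31 t C/ha/yr


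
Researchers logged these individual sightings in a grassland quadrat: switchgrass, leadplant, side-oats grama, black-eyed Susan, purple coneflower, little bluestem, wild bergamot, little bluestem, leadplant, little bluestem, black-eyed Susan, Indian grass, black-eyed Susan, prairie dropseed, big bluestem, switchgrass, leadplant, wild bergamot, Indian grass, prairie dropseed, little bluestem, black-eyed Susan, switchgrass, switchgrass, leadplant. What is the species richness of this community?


Total individuals logged = 25
Distinct species (count of individuals): switchgrass (4), leadplant (4), side-oats grama (1), black-eyed Susan (4), purple coneflower (1), little bluestem (4), wild bergamot (2), Indian grass (2), prairie dropseed (2), big bluestem (1)
Species richness = number of distinct species = 10

10


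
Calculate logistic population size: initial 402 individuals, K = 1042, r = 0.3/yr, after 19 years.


(K - N0)/N0 = (1042 - 402)/402 = 640/402 = 1.59204
r*t = 0.3 * 19 = 5.7; exp(-5.7) = 0.00334597
1.59204 * 0.00334597 = 0.00532692
1 + 0.00532692 = 1.00533
N = 1042 / 1.00533 = 1036.48 ≈ 1036

1036


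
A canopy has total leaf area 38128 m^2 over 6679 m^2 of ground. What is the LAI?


LAI = 38128 / 6679 = 5.7086 ≈ 5.71

5.71


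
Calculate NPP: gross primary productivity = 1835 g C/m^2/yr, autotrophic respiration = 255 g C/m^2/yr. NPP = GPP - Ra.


NPP = GPP - Ra = 1835 - 255 = 1580 g C/m^2/yr

1580 g C/m^2/yr


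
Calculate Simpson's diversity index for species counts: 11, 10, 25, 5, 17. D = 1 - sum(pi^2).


Total N = 11 + 10 + 25 + 5 + 17 = 68
Per-species terms:
  p = 11/68 = 0.161765; p^2 = 0.161765^2 = 0.026168
  p = 10/68 = 0.147059; p^2 = 0.147059^2 = 0.021626
  p = 25/68 = 0.367647; p^2 = 0.367647^2 = 0.135164
  p = 5/68 = 0.073529; p^2 = 0.073529^2 = 0.005407
  p = 17/68 = 0.250000; p^2 = 0.250000^2 = 0.062500
sum(p^2) = 0.026168 + 0.021626 + 0.135164 + 0.005407 + 0.062500 = 0.250865
D = 1 - 0.250865 = 0.749135 ≈ 0.7491

0.7491


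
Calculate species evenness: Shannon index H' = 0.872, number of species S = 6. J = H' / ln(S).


ln(6) = 1.79176
J = H' / ln(S) = 0.872 / 1.79176 = 0.486672 ≈ 0.4867

0.4867


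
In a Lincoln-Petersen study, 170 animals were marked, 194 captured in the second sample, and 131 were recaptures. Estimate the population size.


N = M * C / R = 170 * 194 / 131 = 32980 / 131 = 251.76 ≈ 252

252 individuals


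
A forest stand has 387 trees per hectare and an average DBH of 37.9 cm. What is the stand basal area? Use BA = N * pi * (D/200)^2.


(D/200)^2 = (37.9/200)^2 = 0.1895^2 = 0.03591025
Individual BA = 3.141593 * 0.03591025 = 0.112815 m^2
Stand BA = 387 * 0.112815 = 43.6594 ≈ 43.66 m^2/ha

43.66 m^2/ha


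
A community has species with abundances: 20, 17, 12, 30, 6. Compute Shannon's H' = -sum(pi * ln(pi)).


Total N = 20 + 17 + 12 + 30 + 6 = 85
Per-species terms:
  p = 20/85 = 0.235294; ln(p) = -1.446919; p*ln(p) = 0.235294 * (-1.446919) = -0.340451
  p = 17/85 = 0.200000; ln(p) = -1.609438; p*ln(p) = 0.200000 * (-1.609438) = -0.321888
  p = 12/85 = 0.141176; ln(p) = -1.957748; p*ln(p) = 0.141176 * (-1.957748) = -0.276387
  p = 30/85 = 0.352941; ln(p) = -1.041454; p*ln(p) = 0.352941 * (-1.041454) = -0.367572
  p = 6/85 = 0.070588; ln(p) = -2.650895; p*ln(p) = 0.070588 * (-2.650895) = -0.187121
sum(p*ln(p)) = (-0.340451) + (-0.321888) + (-0.276387) + (-0.367572) + (-0.187121) = -1.493419
H' = -(-1.493419) = 1.493419 ≈ 1.4934

1.4934


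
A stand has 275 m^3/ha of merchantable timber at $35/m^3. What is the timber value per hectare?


Value = 275 * 35 = $9625/ha

$9625/ha


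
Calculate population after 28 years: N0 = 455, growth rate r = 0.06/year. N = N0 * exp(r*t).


r*t = 0.06 * 28 = 1.68
exp(1.68) = 5.36556
N = 455 * 5.36556 = 2441.33 ≈ 2441

2441


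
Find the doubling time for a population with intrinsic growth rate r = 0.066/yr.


td = ln(2) / 0.066 = 0.693147 / 0.066 = 10.5022 ≈ 10.5 years

10.5 years


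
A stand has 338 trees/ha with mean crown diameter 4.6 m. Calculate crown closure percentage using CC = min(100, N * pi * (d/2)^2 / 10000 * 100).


(d/2)^2 = (4.6/2)^2 = 2.3^2 = 5.29
Crown area = 3.141593 * 5.29 = 16.6190 m^2
N * area / 10000 * 100 = 338 * 16.6190 / 10000 * 100 = 56.1722
CC = min(100, 56.1722) = 56.1722 ≈ 56.2%

56.2%


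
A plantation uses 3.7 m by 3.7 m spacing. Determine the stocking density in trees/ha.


N = 10000 / 3.7^2 = 10000 / 13.69 = 730.460 ≈ 730 trees/ha

730 trees/ha


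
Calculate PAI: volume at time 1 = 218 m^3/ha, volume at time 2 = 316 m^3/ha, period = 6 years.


PAI = (V2 - V1) / period = (316 - 218) / 6 = 98 / 6 = 16.3333 ≈ 16.33 m^3/ha/yr

16.33 m^3/ha/yr


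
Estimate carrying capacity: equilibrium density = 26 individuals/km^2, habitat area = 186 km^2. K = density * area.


K = 26 * 186 = 4836 individuals

4836 individuals


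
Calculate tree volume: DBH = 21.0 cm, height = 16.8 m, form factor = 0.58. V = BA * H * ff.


(D/200)^2 = (21.0/200)^2 = 0.105^2 = 0.011025
BA = 3.141593 * 0.011025 = 0.0346361 m^2
V = 0.0346361 * 16.8 * 0.58 = 0.337494 ≈ 0.337 m^3

0.337 m^3


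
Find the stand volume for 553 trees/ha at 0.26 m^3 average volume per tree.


V_stand = 553 * 0.26 = 143.78 ≈ 143.8 m^3/ha

143.8 m^3/ha


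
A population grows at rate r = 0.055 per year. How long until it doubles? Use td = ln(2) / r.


td = ln(2) / 0.055 = 0.693147 / 0.055 = 12.6027 ≈ 12.6 years

12.6 years


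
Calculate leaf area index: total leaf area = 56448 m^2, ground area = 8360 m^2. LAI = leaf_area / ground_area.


LAI = 56448 / 8360 = 6.7522 ≈ 6.75

6.75


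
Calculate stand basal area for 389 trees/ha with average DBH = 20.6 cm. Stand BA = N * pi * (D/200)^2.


(D/200)^2 = (20.6/200)^2 = 0.103^2 = 0.010609
Individual BA = 3.141593 * 0.010609 = 0.0333292 m^2
Stand BA = 389 * 0.0333292 = 12.9651 ≈ 12.97 m^2/ha

12.97 m^2/ha


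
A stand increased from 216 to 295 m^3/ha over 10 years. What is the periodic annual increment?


PAI = (V2 - V1) / period = (295 - 216) / 10 = 79 / 10 = 7.90 m^3/ha/yr

7.90 m^3/ha/yr


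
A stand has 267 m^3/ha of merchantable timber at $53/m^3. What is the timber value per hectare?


Value = 267 * 53 = $14151/ha

$14151/ha


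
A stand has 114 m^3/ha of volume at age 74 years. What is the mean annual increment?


MAI = 114 / 74 = 1.5405 ≈ 1.54 m^3/ha/yr

1.54 m^3/ha/yr


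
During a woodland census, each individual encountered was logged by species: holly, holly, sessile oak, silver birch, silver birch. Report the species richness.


Total individuals logged = 5
Distinct species (count of individuals): holly (2), sessile oak (1), silver birch (2)
Species richness = number of distinct species = 3

3


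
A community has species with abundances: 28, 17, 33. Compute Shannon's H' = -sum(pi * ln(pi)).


Total N = 28 + 17 + 33 = 78
Per-species terms:
  p = 28/78 = 0.358974; ln(p) = -1.024505; p*ln(p) = 0.358974 * (-1.024505) = -0.367771
  p = 17/78 = 0.217949; ln(p) = -1.523494; p*ln(p) = 0.217949 * (-1.523494) = -0.332044
  p = 33/78 = 0.423077; ln(p) = -0.860201; p*ln(p) = 0.423077 * (-0.860201) = -0.363931
sum(p*ln(p)) = (-0.367771) + (-0.332044) + (-0.363931) = -1.063746
H' = -(-1.063746) = 1.063746 ≈ 1.0637

1.0637


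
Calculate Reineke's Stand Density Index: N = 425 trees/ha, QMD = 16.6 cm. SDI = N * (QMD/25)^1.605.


QMD/25 = 16.6/25 = 0.664
(0.664)^1.605 = exp(1.605 * ln(0.664)) = exp(1.605 * (-0.409473)) = exp(-0.657204) = 0.518298
SDI = 425 * 0.518298 = 220.277 ≈ 220

220


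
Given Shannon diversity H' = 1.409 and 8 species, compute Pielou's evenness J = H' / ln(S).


ln(8) = 2.07944
J = H' / ln(S) = 1.409 / 2.07944 = 0.677586 ≈ 0.6776

0.6776


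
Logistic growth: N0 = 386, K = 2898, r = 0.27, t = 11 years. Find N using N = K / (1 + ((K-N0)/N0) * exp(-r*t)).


(K - N0)/N0 = (2898 - 386)/386 = 2512/386 = 6.50777
r*t = 0.27 * 11 = 2.97; exp(-2.97) = 0.0513033
6.50777 * 0.0513033 = 0.333870
1 + 0.333870 = 1.33387
N = 2898 / 1.33387 = 2172.63 ≈ 2173

2173


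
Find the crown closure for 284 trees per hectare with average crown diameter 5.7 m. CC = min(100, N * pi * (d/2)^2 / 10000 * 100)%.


(d/2)^2 = (5.7/2)^2 = 2.85^2 = 8.1225
Crown area = 3.141593 * 8.1225 = 25.5176 m^2
N * area / 10000 * 100 = 284 * 25.5176 / 10000 * 100 = 72.4700
CC = min(100, 72.4700) = 72.4700 ≈ 72.5%

72.5%


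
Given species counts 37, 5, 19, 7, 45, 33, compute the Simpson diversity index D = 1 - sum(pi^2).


Total N = 37 + 5 + 19 + 7 + 45 + 33 = 146
Per-species terms:
  p = 37/146 = 0.253425; p^2 = 0.253425^2 = 0.064224
  p = 5/146 = 0.034247; p^2 = 0.034247^2 = 0.001173
  p = 19/146 = 0.130137; p^2 = 0.130137^2 = 0.016936
  p = 7/146 = 0.047945; p^2 = 0.047945^2 = 0.002299
  p = 45/146 = 0.308219; p^2 = 0.308219^2 = 0.094999
  p = 33/146 = 0.226027; p^2 = 0.226027^2 = 0.051088
sum(p^2) = 0.064224 + 0.001173 + 0.016936 + 0.002299 + 0.094999 + 0.051088 = 0.230719
D = 1 - 0.230719 = 0.769281 ≈ 0.7693

0.7693


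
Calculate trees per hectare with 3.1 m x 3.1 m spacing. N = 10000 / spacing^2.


N = 10000 / 3.1^2 = 10000 / 9.61 = 1040.58 ≈ 1041 trees/ha

1041 trees/ha


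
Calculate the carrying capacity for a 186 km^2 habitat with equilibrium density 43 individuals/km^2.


K = 43 * 186 = 7998 individuals

7998 individuals


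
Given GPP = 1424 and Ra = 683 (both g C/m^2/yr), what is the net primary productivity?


NPP = GPP - Ra = 1424 - 683 = 741 g C/m^2/yr

741 g C/m^2/yr


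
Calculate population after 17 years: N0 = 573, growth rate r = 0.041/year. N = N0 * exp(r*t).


r*t = 0.041 * 17 = 0.697
exp(0.697) = 2.00772
N = 573 * 2.00772 = 1150.42 ≈ 1150

1150


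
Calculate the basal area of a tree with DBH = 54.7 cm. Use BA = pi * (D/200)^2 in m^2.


D/200 = 54.7/200 = 0.2735 m
(D/200)^2 = 0.2735^2 = 0.07480225
BA = 3.141593 * 0.07480225 = 0.234998 ≈ 0.2350 m^2

0.2350 m^2


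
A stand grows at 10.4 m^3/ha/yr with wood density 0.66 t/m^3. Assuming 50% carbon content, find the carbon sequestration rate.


C = 10.4 * 0.66 * 0.5 = 3.432 ≈ 3.43 t C/ha/yr

3.43 t C/ha/yr


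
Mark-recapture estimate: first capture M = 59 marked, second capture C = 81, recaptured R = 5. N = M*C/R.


N = M * C / R = 59 * 81 / 5 = 4779 / 5 = 955.80 ≈ 956

956 individuals


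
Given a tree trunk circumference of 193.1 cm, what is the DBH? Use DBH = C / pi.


DBH = C / pi = 193.1 / 3.141593 = 61.4656 ≈ 61.47 cm

61.47 cm


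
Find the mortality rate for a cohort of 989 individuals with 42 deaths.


Mortality rate = 42 / 989 = 0.042467 ≈ 0.0425

0.0425


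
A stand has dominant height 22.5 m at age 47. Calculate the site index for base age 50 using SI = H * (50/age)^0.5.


50/47 = 1.06383
(1.06383)^0.5 = 1.03142
SI = 22.5 * 1.03142 = 23.2070 ≈ 23.2 m

23.2 m


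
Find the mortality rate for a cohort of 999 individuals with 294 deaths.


Mortality rate = 294 / 999 = 0.294294 ≈ 0.2943

0.2943


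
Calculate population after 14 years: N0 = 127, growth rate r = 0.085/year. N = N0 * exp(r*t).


r*t = 0.085 * 14 = 1.19
exp(1.19) = 3.28708
N = 127 * 3.28708 = 417.459 ≈ 417

417


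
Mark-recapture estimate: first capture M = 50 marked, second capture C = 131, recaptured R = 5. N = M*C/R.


N = M * C / R = 50 * 131 / 5 = 6550 / 5 = 1310

1310 individuals


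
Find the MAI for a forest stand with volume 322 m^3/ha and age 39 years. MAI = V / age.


MAI = 322 / 39 = 8.2564 ≈ 8.26 m^3/ha/yr

8.26 m^3/ha/yr


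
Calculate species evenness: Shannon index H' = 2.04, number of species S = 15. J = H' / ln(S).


ln(15) = 2.70805
J = H' / ln(S) = 2.04 / 2.70805 = 0.753310 ≈ 0.7533

0.7533


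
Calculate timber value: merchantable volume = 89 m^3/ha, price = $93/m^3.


Value = 89 * 93 = $8277/ha

$8277/ha


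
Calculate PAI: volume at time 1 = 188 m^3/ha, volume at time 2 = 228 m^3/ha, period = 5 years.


PAI = (V2 - V1) / period = (228 - 188) / 5 = 40 / 5 = 8.00 m^3/ha/yr

8.00 m^3/ha/yr


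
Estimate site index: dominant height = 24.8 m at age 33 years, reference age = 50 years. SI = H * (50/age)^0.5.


50/33 = 1.51515
(1.51515)^0.5 = 1.23091
SI = 24.8 * 1.23091 = 30.5266 ≈ 30.5 m

30.5 m


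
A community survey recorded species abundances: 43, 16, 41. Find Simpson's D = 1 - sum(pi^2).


Total N = 43 + 16 + 41 = 100
Per-species terms:
  p = 43/100 = 0.430000; p^2 = 0.430000^2 = 0.184900
  p = 16/100 = 0.160000; p^2 = 0.160000^2 = 0.025600
  p = 41/100 = 0.410000; p^2 = 0.410000^2 = 0.168100
sum(p^2) = 0.184900 + 0.025600 + 0.168100 = 0.378600
D = 1 - 0.378600 = 0.621400 ≈ 0.6214

0.6214


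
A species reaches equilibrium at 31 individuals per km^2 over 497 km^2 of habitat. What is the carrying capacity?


K = 31 * 497 = 15407 individuals

15407 individuals


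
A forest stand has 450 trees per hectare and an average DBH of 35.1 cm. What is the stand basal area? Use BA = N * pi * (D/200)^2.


(D/200)^2 = (35.1/200)^2 = 0.1755^2 = 0.03080025
Individual BA = 3.141593 * 0.03080025 = 0.0967618 m^2
Stand BA = 450 * 0.0967618 = 43.5428 ≈ 43.54 m^2/ha

43.54 m^2/ha


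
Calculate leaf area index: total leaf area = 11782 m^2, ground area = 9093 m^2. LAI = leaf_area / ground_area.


LAI = 11782 / 9093 = 1.2957 ≈ 1.30

1.30


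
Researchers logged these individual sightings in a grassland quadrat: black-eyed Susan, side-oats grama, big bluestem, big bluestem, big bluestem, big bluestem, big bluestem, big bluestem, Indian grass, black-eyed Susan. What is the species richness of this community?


Total individuals logged = 10
Distinct species (count of individuals): black-eyed Susan (2), side-oats grama (1), big bluestem (6), Indian grass (1)
Species richness = number of distinct species = 4

4


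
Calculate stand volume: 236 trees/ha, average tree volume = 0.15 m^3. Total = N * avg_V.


V_stand = 236 * 0.15 = 35.4 m^3/ha

35.4 m^3/ha


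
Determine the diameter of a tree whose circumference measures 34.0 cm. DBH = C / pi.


DBH = C / pi = 34.0 / 3.141593 = 10.8225 ≈ 10.82 cm

10.82 cm


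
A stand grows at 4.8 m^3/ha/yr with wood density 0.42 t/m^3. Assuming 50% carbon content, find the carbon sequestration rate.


C = 4.8 * 0.42 * 0.5 = 1.008 ≈ 1.01 t C/ha/yr

1.01 t C/ha/yr


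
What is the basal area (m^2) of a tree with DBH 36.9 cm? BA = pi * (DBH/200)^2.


D/200 = 36.9/200 = 0.1845 m
(D/200)^2 = 0.1845^2 = 0.03404025
BA = 3.141593 * 0.03404025 = 0.106941 ≈ 0.1069 m^2

0.1069 m^2


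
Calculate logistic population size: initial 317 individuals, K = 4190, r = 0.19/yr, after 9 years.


(K - N0)/N0 = (4190 - 317)/317 = 3873/317 = 12.2177
r*t = 0.19 * 9 = 1.71; exp(-1.71) = 0.180866
12.2177 * 0.180866 = 2.20977
1 + 2.20977 = 3.20977
N = 4190 / 3.20977 = 1305.39 ≈ 1305

1305


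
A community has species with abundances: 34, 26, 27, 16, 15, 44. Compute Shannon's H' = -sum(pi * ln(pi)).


Total N = 34 + 26 + 27 + 16 + 15 + 44 = 162
Per-species terms:
  p = 34/162 = 0.209877; ln(p) = -1.561234; p*ln(p) = 0.209877 * (-1.561234) = -0.327667
  p = 26/162 = 0.160494; ln(p) = -1.829499; p*ln(p) = 0.160494 * (-1.829499) = -0.293624
  p = 27/162 = 0.166667; ln(p) = -1.791757; p*ln(p) = 0.166667 * (-1.791757) = -0.298627
  p = 16/162 = 0.098765; ln(p) = -2.315012; p*ln(p) = 0.098765 * (-2.315012) = -0.228642
  p = 15/162 = 0.092593; ln(p) = -2.379542; p*ln(p) = 0.092593 * (-2.379542) = -0.220329
  p = 44/162 = 0.271605; ln(p) = -1.303406; p*ln(p) = 0.271605 * (-1.303406) = -0.354012
sum(p*ln(p)) = (-0.327667) + (-0.293624) + (-0.298627) + (-0.228642) + (-0.220329) + (-0.354012) = -1.722901
H' = -(-1.722901) = 1.722901 ≈ 1.7229

1.7229


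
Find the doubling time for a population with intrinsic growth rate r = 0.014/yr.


td = ln(2) / 0.014 = 0.693147 / 0.014 = 49.5105 ≈ 49.5 years

49.5 years


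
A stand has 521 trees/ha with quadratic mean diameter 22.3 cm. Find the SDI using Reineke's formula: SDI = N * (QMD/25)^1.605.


QMD/25 = 22.3/25 = 0.892
(0.892)^1.605 = exp(1.605 * ln(0.892)) = exp(1.605 * (-0.114289)) = exp(-0.183434) = 0.832407
SDI = 521 * 0.832407 = 433.684 ≈ 434

434


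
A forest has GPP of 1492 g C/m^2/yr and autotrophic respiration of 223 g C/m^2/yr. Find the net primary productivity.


NPP = GPP - Ra = 1492 - 223 = 1269 g C/m^2/yr

1269 g C/m^2/yr


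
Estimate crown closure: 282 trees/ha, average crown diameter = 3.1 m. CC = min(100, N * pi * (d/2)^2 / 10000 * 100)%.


(d/2)^2 = (3.1/2)^2 = 1.55^2 = 2.4025
Crown area = 3.141593 * 2.4025 = 7.54768 m^2
N * area / 10000 * 100 = 282 * 7.54768 / 10000 * 100 = 21.2845
CC = min(100, 21.2845) = 21.2845 ≈ 21.3%

21.3%


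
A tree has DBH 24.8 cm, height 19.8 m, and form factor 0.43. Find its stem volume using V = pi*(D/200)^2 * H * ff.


(D/200)^2 = (24.8/200)^2 = 0.124^2 = 0.015376
BA = 3.141593 * 0.015376 = 0.0483051 m^2
V = 0.0483051 * 19.8 * 0.43 = 0.411270 ≈ 0.411 m^3

0.411 m^3


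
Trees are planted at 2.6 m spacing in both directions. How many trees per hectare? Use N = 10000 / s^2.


N = 10000 / 2.6^2 = 10000 / 6.76 = 1479.29 ≈ 1479 trees/ha

1479 trees/ha


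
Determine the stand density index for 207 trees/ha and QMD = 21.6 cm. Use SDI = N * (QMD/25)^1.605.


QMD/25 = 21.6/25 = 0.864
(0.864)^1.605 = exp(1.605 * ln(0.864)) = exp(1.605 * (-0.146183)) = exp(-0.234624) = 0.790868
SDI = 207 * 0.790868 = 163.710 ≈ 164

164


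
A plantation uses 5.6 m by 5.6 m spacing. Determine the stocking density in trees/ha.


N = 10000 / 5.6^2 = 10000 / 31.36 = 318.878 ≈ 319 trees/ha

319 trees/ha


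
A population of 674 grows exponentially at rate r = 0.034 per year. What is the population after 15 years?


r*t = 0.034 * 15 = 0.51
exp(0.51) = 1.66529
N = 674 * 1.66529 = 1122.41 ≈ 1122

1122


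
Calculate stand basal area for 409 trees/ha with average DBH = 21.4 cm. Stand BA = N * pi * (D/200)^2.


(D/200)^2 = (21.4/200)^2 = 0.107^2 = 0.011449
Individual BA = 3.141593 * 0.011449 = 0.0359681 m^2
Stand BA = 409 * 0.0359681 = 14.7110 ≈ 14.71 m^2/ha

14.71 m^2/ha


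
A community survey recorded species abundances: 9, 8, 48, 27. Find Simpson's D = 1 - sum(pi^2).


Total N = 9 + 8 + 48 + 27 = 92
Per-species terms:
  p = 9/92 = 0.097826; p^2 = 0.097826^2 = 0.009570
  p = 8/92 = 0.086957; p^2 = 0.086957^2 = 0.007562
  p = 48/92 = 0.521739; p^2 = 0.521739^2 = 0.272212
  p = 27/92 = 0.293478; p^2 = 0.293478^2 = 0.086129
sum(p^2) = 0.009570 + 0.007562 + 0.272212 + 0.086129 = 0.375473
D = 1 - 0.375473 = 0.624527 ≈ 0.6245

0.6245


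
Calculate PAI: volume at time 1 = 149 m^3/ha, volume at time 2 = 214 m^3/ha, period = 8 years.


PAI = (V2 - V1) / period = (214 - 149) / 8 = 65 / 8 = 8.1250 ≈ 8.13 m^3/ha/yr

8.13 m^3/ha/yr


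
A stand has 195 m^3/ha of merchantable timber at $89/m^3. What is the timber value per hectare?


Value = 195 * 89 = $17355/ha

$17355/ha


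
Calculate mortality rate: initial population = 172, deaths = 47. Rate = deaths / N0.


Mortality rate = 47 / 172 = 0.273256 ≈ 0.2733

0.2733


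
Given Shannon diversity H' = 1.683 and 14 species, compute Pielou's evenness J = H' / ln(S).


ln(14) = 2.63906
J = H' / ln(S) = 1.683 / 2.63906 = 0.637727 ≈ 0.6377

0.6377


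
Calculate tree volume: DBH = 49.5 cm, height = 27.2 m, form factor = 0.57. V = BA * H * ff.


(D/200)^2 = (49.5/200)^2 = 0.2475^2 = 0.06125625
BA = 3.141593 * 0.06125625 = 0.192442 m^2
V = 0.192442 * 27.2 * 0.57 = 2.98362 ≈ 2.984 m^3

2.984 m^3


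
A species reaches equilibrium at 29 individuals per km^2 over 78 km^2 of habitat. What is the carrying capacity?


K = 29 * 78 = 2262 individuals

2262 individuals


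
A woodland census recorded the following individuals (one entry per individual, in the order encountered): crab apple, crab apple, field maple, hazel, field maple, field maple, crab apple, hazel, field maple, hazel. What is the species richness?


Total individuals logged = 10
Distinct species (count of individuals): crab apple (3), field maple (4), hazel (3)
Species richness = number of distinct species = 3

3


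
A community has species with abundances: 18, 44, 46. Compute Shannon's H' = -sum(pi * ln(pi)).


Total N = 18 + 44 + 46 = 108
Per-species terms:
  p = 18/108 = 0.166667; ln(p) = -1.791757; p*ln(p) = 0.166667 * (-1.791757) = -0.298627
  p = 44/108 = 0.407407; ln(p) = -0.897943; p*ln(p) = 0.407407 * (-0.897943) = -0.365828
  p = 46/108 = 0.425926; ln(p) = -0.853490; p*ln(p) = 0.425926 * (-0.853490) = -0.363524
sum(p*ln(p)) = (-0.298627) + (-0.365828) + (-0.363524) = -1.027979
H' = -(-1.027979) = 1.027979 ≈ 1.0280

1.0280


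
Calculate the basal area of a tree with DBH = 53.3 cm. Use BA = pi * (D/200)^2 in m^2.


D/200 = 53.3/200 = 0.2665 m
(D/200)^2 = 0.2665^2 = 0.07102225
BA = 3.141593 * 0.07102225 = 0.223123 ≈ 0.2231 m^2

0.2231 m^2


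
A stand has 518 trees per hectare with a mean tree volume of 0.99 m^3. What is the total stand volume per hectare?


V_stand = 518 * 0.99 = 512.82 ≈ 512.8 m^3/ha

512.8 m^3/ha


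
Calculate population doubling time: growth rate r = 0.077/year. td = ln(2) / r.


td = ln(2) / 0.077 = 0.693147 / 0.077 = 9.00191 ≈ 9.0 years

9.0 years


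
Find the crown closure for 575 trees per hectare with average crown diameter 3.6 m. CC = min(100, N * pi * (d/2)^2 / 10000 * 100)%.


(d/2)^2 = (3.6/2)^2 = 1.8^2 = 3.24
Crown area = 3.141593 * 3.24 = 10.1788 m^2
N * area / 10000 * 100 = 575 * 10.1788 / 10000 * 100 = 58.5281
CC = min(100, 58.5281) = 58.5281 ≈ 58.5%

58.5%
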